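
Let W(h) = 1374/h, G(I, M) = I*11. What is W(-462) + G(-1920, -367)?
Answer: -1626469/77 ≈ -21123.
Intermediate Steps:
G(I, M) = 11*I
W(-462) + G(-1920, -367) = 1374/(-462) + 11*(-1920) = 1374*(-1/462) - 21120 = -229/77 - 21120 = -1626469/77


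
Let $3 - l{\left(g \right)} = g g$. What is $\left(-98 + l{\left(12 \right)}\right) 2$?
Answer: $-478$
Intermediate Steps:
$l{\left(g \right)} = 3 - g^{2}$ ($l{\left(g \right)} = 3 - g g = 3 - g^{2}$)
$\left(-98 + l{\left(12 \right)}\right) 2 = \left(-98 + \left(3 - 12^{2}\right)\right) 2 = \left(-98 + \left(3 - 144\right)\right) 2 = \left(-98 - 141\right) 2 = \left(-239\right) 2 = -478$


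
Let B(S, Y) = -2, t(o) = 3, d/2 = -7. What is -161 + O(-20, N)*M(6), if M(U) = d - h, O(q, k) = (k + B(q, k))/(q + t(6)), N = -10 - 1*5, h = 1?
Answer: -176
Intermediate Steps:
d = -14 (d = 2*(-7) = -14)
N = -15 (N = -10 - 5 = -15)
O(q, k) = (-2 + k)/(3 + q) (O(q, k) = (k - 2)/(q + 3) = (-2 + k)/(3 + q))
M(U) = -15 (M(U) = -14 - 1*1 = -14 - 1 = -15)
-161 + O(-20, N)*M(6) = -161 + ((-2 - 15)/(3 - 20))*(-15) = -161 + (-17/(-17))*(-15) = -161 - 1/17*(-17)*(-15) = -161 + 1*(-15) = -161 - 15 = -176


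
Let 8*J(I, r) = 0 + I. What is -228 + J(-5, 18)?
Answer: -1829/8 ≈ -228.63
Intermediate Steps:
J(I, r) = I/8 (J(I, r) = (0 + I)/8 = I/8)
-228 + J(-5, 18) = -228 + (⅛)*(-5) = -228 - 5/8 = -1829/8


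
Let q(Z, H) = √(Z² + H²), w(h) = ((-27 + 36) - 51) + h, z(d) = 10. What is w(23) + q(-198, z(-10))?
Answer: -19 + 34*√34 ≈ 179.25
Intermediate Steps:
w(h) = -42 + h (w(h) = (9 - 51) + h = -42 + h)
q(Z, H) = √(H² + Z²)
w(23) + q(-198, z(-10)) = (-42 + 23) + √(10² + (-198)²) = -19 + √(100 + 39204) = -19 + √39304 = -19 + 34*√34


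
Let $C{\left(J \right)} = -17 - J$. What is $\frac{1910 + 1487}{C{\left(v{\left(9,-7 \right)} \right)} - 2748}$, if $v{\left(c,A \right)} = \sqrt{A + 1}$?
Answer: $- \frac{9392705}{7645231} + \frac{3397 i \sqrt{6}}{7645231} \approx -1.2286 + 0.0010884 i$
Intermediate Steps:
$v{\left(c,A \right)} = \sqrt{1 + A}$
$\frac{1910 + 1487}{C{\left(v{\left(9,-7 \right)} \right)} - 2748} = \frac{1910 + 1487}{\left(-17 - \sqrt{1 - 7}\right) - 2748} = \frac{3397}{\left(-17 - \sqrt{-6}\right) - 2748} = \frac{3397}{\left(-17 - i \sqrt{6}\right) - 2748} = \frac{3397}{-2765 - i \sqrt{6}}$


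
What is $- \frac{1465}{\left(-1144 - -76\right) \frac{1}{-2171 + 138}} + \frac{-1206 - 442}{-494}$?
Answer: $- \frac{734771183}{263796} \approx -2785.4$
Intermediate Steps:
$- \frac{1465}{\left(-1144 - -76\right) \frac{1}{-2171 + 138}} + \frac{-1206 - 442}{-494} = - \frac{1465}{\left(-1144 + \left(-312 + 388\right)\right) \frac{1}{-2033}} + \left(-1206 - 442\right) \left(- \frac{1}{494}\right) = - \frac{1465}{\left(-1144 + 76\right) \left(- \frac{1}{2033}\right)} - - \frac{824}{247} = - \frac{1465}{\left(-1068\right) \left(- \frac{1}{2033}\right)} + \frac{824}{247} = - \frac{1465}{\frac{1068}{2033}} + \frac{824}{247} = \left(-1465\right) \frac{2033}{1068} + \frac{824}{247} = - \frac{2978345}{1068} + \frac{824}{247} = - \frac{734771183}{263796}$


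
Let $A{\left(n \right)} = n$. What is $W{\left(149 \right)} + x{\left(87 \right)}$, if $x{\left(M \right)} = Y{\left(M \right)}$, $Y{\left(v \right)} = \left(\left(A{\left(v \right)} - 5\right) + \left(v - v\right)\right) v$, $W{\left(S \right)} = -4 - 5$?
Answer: $7125$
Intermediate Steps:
$W{\left(S \right)} = -9$ ($W{\left(S \right)} = -4 - 5 = -9$)
$Y{\left(v \right)} = v \left(-5 + v\right)$ ($Y{\left(v \right)} = \left(\left(v - 5\right) + \left(v - v\right)\right) v = \left(\left(-5 + v\right) + 0\right) v = \left(-5 + v\right) v = v \left(-5 + v\right)$)
$x{\left(M \right)} = M \left(-5 + M\right)$
$W{\left(149 \right)} + x{\left(87 \right)} = -9 + 87 \left(-5 + 87\right) = -9 + 87 \cdot 82 = -9 + 7134 = 7125$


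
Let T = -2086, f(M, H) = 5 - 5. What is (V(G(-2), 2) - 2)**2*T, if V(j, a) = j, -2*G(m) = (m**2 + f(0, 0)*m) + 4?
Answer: -75096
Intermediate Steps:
f(M, H) = 0
G(m) = -2 - m**2/2 (G(m) = -((m**2 + 0*m) + 4)/2 = -((m**2 + 0) + 4)/2 = -(m**2 + 4)/2 = -(4 + m**2)/2 = -2 - m**2/2)
(V(G(-2), 2) - 2)**2*T = ((-2 - 1/2*(-2)**2) - 2)**2*(-2086) = ((-2 - 1/2*4) - 2)**2*(-2086) = ((-2 - 2) - 2)**2*(-2086) = (-4 - 2)**2*(-2086) = (-6)**2*(-2086) = 36*(-2086) = -75096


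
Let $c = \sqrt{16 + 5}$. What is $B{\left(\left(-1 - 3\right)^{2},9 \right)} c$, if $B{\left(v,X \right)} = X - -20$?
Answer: $29 \sqrt{21} \approx 132.89$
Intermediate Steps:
$B{\left(v,X \right)} = 20 + X$ ($B{\left(v,X \right)} = X + 20 = 20 + X$)
$c = \sqrt{21} \approx 4.5826$
$B{\left(\left(-1 - 3\right)^{2},9 \right)} c = \left(20 + 9\right) \sqrt{21} = 29 \sqrt{21}$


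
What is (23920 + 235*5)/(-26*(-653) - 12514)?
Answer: 8365/1488 ≈ 5.6216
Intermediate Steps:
(23920 + 235*5)/(-26*(-653) - 12514) = (23920 + 1175)/(16978 - 12514) = 25095/4464 = 25095*(1/4464) = 8365/1488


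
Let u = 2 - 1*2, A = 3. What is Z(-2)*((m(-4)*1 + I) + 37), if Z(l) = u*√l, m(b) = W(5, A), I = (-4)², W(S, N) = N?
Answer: 0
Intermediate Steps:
u = 0 (u = 2 - 2 = 0)
I = 16
m(b) = 3
Z(l) = 0 (Z(l) = 0*√l = 0)
Z(-2)*((m(-4)*1 + I) + 37) = 0*((3*1 + 16) + 37) = 0*((3 + 16) + 37) = 0*(19 + 37) = 0*56 = 0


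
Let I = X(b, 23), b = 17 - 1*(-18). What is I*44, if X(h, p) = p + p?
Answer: 2024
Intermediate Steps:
b = 35 (b = 17 + 18 = 35)
X(h, p) = 2*p
I = 46 (I = 2*23 = 46)
I*44 = 46*44 = 2024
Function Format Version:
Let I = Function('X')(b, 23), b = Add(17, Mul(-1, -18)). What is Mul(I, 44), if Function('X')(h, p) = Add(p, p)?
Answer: 2024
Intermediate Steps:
b = 35 (b = Add(17, 18) = 35)
Function('X')(h, p) = Mul(2, p)
I = 46 (I = Mul(2, 23) = 46)
Mul(I, 44) = Mul(46, 44) = 2024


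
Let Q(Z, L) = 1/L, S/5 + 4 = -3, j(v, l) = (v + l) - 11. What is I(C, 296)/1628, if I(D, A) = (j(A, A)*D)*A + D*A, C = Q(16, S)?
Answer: -1164/385 ≈ -3.0234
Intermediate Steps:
j(v, l) = -11 + l + v (j(v, l) = (l + v) - 11 = -11 + l + v)
S = -35 (S = -20 + 5*(-3) = -20 - 15 = -35)
C = -1/35 (C = 1/(-35) = -1/35 ≈ -0.028571)
I(D, A) = A*D + A*D*(-11 + 2*A) (I(D, A) = ((-11 + A + A)*D)*A + D*A = ((-11 + 2*A)*D)*A + A*D = (D*(-11 + 2*A))*A + A*D = A*D*(-11 + 2*A) + A*D = A*D + A*D*(-11 + 2*A))
I(C, 296)/1628 = (2*296*(-1/35)*(-5 + 296))/1628 = (2*296*(-1/35)*291)*(1/1628) = -172272/35*1/1628 = -1164/385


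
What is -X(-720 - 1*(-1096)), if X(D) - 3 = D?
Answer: -379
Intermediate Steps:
X(D) = 3 + D
-X(-720 - 1*(-1096)) = -(3 + (-720 - 1*(-1096))) = -(3 + (-720 + 1096)) = -(3 + 376) = -1*379 = -379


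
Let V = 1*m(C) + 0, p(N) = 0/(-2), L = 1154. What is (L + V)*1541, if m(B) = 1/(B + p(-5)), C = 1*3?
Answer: 5336483/3 ≈ 1.7788e+6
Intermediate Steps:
C = 3
p(N) = 0 (p(N) = 0*(-½) = 0)
m(B) = 1/B (m(B) = 1/(B + 0) = 1/B)
V = ⅓ (V = 1/3 + 0 = 1*(⅓) + 0 = ⅓ + 0 = ⅓ ≈ 0.33333)
(L + V)*1541 = (1154 + ⅓)*1541 = (3463/3)*1541 = 5336483/3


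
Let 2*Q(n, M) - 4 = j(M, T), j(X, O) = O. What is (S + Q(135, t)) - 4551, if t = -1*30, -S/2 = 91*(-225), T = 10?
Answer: 36406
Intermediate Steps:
S = 40950 (S = -182*(-225) = -2*(-20475) = 40950)
t = -30
Q(n, M) = 7 (Q(n, M) = 2 + (1/2)*10 = 2 + 5 = 7)
(S + Q(135, t)) - 4551 = (40950 + 7) - 4551 = 40957 - 4551 = 36406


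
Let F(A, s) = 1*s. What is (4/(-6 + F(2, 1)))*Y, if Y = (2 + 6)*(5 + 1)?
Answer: -192/5 ≈ -38.400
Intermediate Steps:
Y = 48 (Y = 8*6 = 48)
F(A, s) = s
(4/(-6 + F(2, 1)))*Y = (4/(-6 + 1))*48 = (4/(-5))*48 = (4*(-⅕))*48 = -⅘*48 = -192/5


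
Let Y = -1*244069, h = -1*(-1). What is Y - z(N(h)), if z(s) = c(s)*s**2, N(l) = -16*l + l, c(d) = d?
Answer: -240694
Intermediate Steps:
h = 1
N(l) = -15*l
z(s) = s**3 (z(s) = s*s**2 = s**3)
Y = -244069
Y - z(N(h)) = -244069 - (-15*1)**3 = -244069 - 1*(-15)**3 = -244069 - 1*(-3375) = -244069 + 3375 = -240694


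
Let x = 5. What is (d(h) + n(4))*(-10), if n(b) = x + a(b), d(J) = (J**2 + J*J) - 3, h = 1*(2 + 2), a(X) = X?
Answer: -380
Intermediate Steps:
h = 4 (h = 1*4 = 4)
d(J) = -3 + 2*J**2 (d(J) = (J**2 + J**2) - 3 = 2*J**2 - 3 = -3 + 2*J**2)
n(b) = 5 + b
(d(h) + n(4))*(-10) = ((-3 + 2*4**2) + (5 + 4))*(-10) = ((-3 + 2*16) + 9)*(-10) = ((-3 + 32) + 9)*(-10) = (29 + 9)*(-10) = 38*(-10) = -380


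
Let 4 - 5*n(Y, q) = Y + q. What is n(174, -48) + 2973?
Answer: 14743/5 ≈ 2948.6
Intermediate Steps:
n(Y, q) = ⅘ - Y/5 - q/5 (n(Y, q) = ⅘ - (Y + q)/5 = ⅘ + (-Y/5 - q/5) = ⅘ - Y/5 - q/5)
n(174, -48) + 2973 = (⅘ - ⅕*174 - ⅕*(-48)) + 2973 = (⅘ - 174/5 + 48/5) + 2973 = -122/5 + 2973 = 14743/5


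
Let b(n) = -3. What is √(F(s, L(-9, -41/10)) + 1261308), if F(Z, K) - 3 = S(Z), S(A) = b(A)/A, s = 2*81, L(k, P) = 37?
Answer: √408664758/18 ≈ 1123.1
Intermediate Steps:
s = 162
S(A) = -3/A
F(Z, K) = 3 - 3/Z
√(F(s, L(-9, -41/10)) + 1261308) = √((3 - 3/162) + 1261308) = √((3 - 3*1/162) + 1261308) = √((3 - 1/54) + 1261308) = √(161/54 + 1261308) = √(68110793/54) = √408664758/18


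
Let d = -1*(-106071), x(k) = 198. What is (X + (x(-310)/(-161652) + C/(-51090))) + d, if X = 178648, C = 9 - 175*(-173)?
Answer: 195952713768661/688233390 ≈ 2.8472e+5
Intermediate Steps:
C = 30284 (C = 9 + 30275 = 30284)
d = 106071
(X + (x(-310)/(-161652) + C/(-51090))) + d = (178648 + (198/(-161652) + 30284/(-51090))) + 106071 = (178648 + (198*(-1/161652) + 30284*(-1/51090))) + 106071 = (178648 + (-33/26942 - 15142/25545)) + 106071 = (178648 - 408798749/688233390) + 106071 = 122951109857971/688233390 + 106071 = 195952713768661/688233390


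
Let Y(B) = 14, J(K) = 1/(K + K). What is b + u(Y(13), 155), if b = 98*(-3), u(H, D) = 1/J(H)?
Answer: -266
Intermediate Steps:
J(K) = 1/(2*K)
u(H, D) = 2*H (u(H, D) = 1/(1/(2*H)) = 2*H)
b = -294
b + u(Y(13), 155) = -294 + 2*14 = -294 + 28 = -266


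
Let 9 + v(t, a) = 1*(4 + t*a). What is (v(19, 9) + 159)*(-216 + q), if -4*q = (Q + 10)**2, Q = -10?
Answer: -70200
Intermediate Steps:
v(t, a) = -5 + a*t (v(t, a) = -9 + 1*(4 + t*a) = -9 + 1*(4 + a*t) = -9 + (4 + a*t) = -5 + a*t)
q = 0 (q = -(-10 + 10)**2/4 = -1/4*0**2 = -1/4*0 = 0)
(v(19, 9) + 159)*(-216 + q) = ((-5 + 9*19) + 159)*(-216 + 0) = ((-5 + 171) + 159)*(-216) = (166 + 159)*(-216) = 325*(-216) = -70200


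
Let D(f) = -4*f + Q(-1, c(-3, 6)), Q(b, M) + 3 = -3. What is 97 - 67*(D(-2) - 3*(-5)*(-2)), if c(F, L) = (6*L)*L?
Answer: 1973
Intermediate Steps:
c(F, L) = 6*L**2
Q(b, M) = -6 (Q(b, M) = -3 - 3 = -6)
D(f) = -6 - 4*f (D(f) = -4*f - 6 = -6 - 4*f)
97 - 67*(D(-2) - 3*(-5)*(-2)) = 97 - 67*((-6 - 4*(-2)) - 3*(-5)*(-2)) = 97 - 67*((-6 + 8) + 15*(-2)) = 97 - 67*(2 - 30) = 97 - 67*(-28) = 97 + 1876 = 1973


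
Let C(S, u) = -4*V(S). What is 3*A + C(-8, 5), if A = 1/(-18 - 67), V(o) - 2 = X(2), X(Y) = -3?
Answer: 337/85 ≈ 3.9647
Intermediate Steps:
V(o) = -1 (V(o) = 2 - 3 = -1)
C(S, u) = 4 (C(S, u) = -4*(-1) = 4)
A = -1/85 (A = 1/(-85) = -1/85 ≈ -0.011765)
3*A + C(-8, 5) = 3*(-1/85) + 4 = -3/85 + 4 = 337/85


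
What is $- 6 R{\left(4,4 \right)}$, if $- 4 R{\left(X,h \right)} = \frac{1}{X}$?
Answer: $\frac{3}{8} \approx 0.375$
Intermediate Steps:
$R{\left(X,h \right)} = - \frac{1}{4 X}$
$- 6 R{\left(4,4 \right)} = - 6 \left(- \frac{1}{4 \cdot 4}\right) = - 6 \left(\left(- \frac{1}{4}\right) \frac{1}{4}\right) = \left(-6\right) \left(- \frac{1}{16}\right) = \frac{3}{8}$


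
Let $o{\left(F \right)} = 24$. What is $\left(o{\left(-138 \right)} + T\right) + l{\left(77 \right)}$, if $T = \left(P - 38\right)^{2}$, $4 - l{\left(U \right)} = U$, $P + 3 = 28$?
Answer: $120$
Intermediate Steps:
$P = 25$ ($P = -3 + 28 = 25$)
$l{\left(U \right)} = 4 - U$
$T = 169$ ($T = \left(25 - 38\right)^{2} = \left(-13\right)^{2} = 169$)
$\left(o{\left(-138 \right)} + T\right) + l{\left(77 \right)} = \left(24 + 169\right) + \left(4 - 77\right) = 193 + \left(4 - 77\right) = 193 - 73 = 120$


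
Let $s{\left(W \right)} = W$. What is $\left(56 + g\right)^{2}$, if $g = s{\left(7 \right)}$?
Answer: $3969$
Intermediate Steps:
$g = 7$
$\left(56 + g\right)^{2} = \left(56 + 7\right)^{2} = 63^{2} = 3969$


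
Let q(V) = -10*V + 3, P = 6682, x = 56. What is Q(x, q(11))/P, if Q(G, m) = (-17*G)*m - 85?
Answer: 101779/6682 ≈ 15.232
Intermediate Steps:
q(V) = 3 - 10*V
Q(G, m) = -85 - 17*G*m (Q(G, m) = -17*G*m - 85 = -85 - 17*G*m)
Q(x, q(11))/P = (-85 - 17*56*(3 - 10*11))/6682 = (-85 - 17*56*(3 - 110))*(1/6682) = (-85 - 17*56*(-107))*(1/6682) = (-85 + 101864)*(1/6682) = 101779*(1/6682) = 101779/6682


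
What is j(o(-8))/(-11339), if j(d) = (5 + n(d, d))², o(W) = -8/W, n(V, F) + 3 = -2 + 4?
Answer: -16/11339 ≈ -0.0014111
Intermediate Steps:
n(V, F) = -1 (n(V, F) = -3 + (-2 + 4) = -3 + 2 = -1)
j(d) = 16 (j(d) = (5 - 1)² = 4² = 16)
j(o(-8))/(-11339) = 16/(-11339) = 16*(-1/11339) = -16/11339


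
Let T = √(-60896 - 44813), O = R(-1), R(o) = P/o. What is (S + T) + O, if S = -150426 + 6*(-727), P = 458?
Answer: -155246 + I*√105709 ≈ -1.5525e+5 + 325.13*I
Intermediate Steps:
R(o) = 458/o
O = -458 (O = 458/(-1) = 458*(-1) = -458)
T = I*√105709 (T = √(-105709) = I*√105709 ≈ 325.13*I)
S = -154788 (S = -150426 - 4362 = -154788)
(S + T) + O = (-154788 + I*√105709) - 458 = -155246 + I*√105709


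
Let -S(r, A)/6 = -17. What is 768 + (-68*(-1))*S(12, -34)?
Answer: 7704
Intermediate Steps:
S(r, A) = 102 (S(r, A) = -6*(-17) = 102)
768 + (-68*(-1))*S(12, -34) = 768 - 68*(-1)*102 = 768 + 68*102 = 768 + 6936 = 7704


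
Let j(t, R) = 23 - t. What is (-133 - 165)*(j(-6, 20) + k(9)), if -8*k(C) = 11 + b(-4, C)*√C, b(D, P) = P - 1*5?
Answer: -31141/4 ≈ -7785.3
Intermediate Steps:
b(D, P) = -5 + P (b(D, P) = P - 5 = -5 + P)
k(C) = -11/8 - √C*(-5 + C)/8 (k(C) = -(11 + (-5 + C)*√C)/8 = -(11 + √C*(-5 + C))/8 = -11/8 - √C*(-5 + C)/8)
(-133 - 165)*(j(-6, 20) + k(9)) = (-133 - 165)*((23 - 1*(-6)) + (-11/8 + √9*(5 - 1*9)/8)) = -298*((23 + 6) + (-11/8 + (⅛)*3*(5 - 9))) = -298*(29 + (-11/8 + (⅛)*3*(-4))) = -298*(29 + (-11/8 - 3/2)) = -298*(29 - 23/8) = -298*209/8 = -31141/4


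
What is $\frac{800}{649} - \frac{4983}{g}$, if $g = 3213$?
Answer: $- \frac{221189}{695079} \approx -0.31822$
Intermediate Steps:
$\frac{800}{649} - \frac{4983}{g} = \frac{800}{649} - \frac{4983}{3213} = 800 \cdot \frac{1}{649} - \frac{1661}{1071} = \frac{800}{649} - \frac{1661}{1071} = - \frac{221189}{695079}$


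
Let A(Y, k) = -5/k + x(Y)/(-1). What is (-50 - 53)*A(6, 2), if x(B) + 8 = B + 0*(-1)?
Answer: 103/2 ≈ 51.500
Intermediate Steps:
x(B) = -8 + B (x(B) = -8 + (B + 0*(-1)) = -8 + (B + 0) = -8 + B)
A(Y, k) = 8 - Y - 5/k (A(Y, k) = -5/k + (-8 + Y)/(-1) = -5/k + (-8 + Y)*(-1) = -5/k + (8 - Y) = 8 - Y - 5/k)
(-50 - 53)*A(6, 2) = (-50 - 53)*(8 - 1*6 - 5/2) = -103*(8 - 6 - 5*1/2) = -103*(8 - 6 - 5/2) = -103*(-1/2) = 103/2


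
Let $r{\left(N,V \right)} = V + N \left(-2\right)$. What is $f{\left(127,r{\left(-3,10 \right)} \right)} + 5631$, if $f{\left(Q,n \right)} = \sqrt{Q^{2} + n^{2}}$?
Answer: $5631 + \sqrt{16385} \approx 5759.0$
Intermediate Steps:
$r{\left(N,V \right)} = V - 2 N$
$f{\left(127,r{\left(-3,10 \right)} \right)} + 5631 = \sqrt{127^{2} + \left(10 - -6\right)^{2}} + 5631 = \sqrt{16129 + \left(10 + 6\right)^{2}} + 5631 = \sqrt{16129 + 16^{2}} + 5631 = \sqrt{16129 + 256} + 5631 = \sqrt{16385} + 5631 = 5631 + \sqrt{16385}$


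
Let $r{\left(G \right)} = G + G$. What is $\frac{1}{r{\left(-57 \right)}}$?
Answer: $- \frac{1}{114} \approx -0.0087719$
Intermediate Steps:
$r{\left(G \right)} = 2 G$
$\frac{1}{r{\left(-57 \right)}} = \frac{1}{2 \left(-57\right)} = \frac{1}{-114} = - \frac{1}{114}$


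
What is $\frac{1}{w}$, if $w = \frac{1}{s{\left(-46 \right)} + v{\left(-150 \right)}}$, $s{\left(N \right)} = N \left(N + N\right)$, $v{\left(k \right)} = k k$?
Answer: $26732$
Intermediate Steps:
$v{\left(k \right)} = k^{2}$
$s{\left(N \right)} = 2 N^{2}$ ($s{\left(N \right)} = N 2 N = 2 N^{2}$)
$w = \frac{1}{26732}$ ($w = \frac{1}{2 \left(-46\right)^{2} + \left(-150\right)^{2}} = \frac{1}{2 \cdot 2116 + 22500} = \frac{1}{4232 + 22500} = \frac{1}{26732} \approx 3.7408 \cdot 10^{-5}$)
$\frac{1}{w} = \frac{1}{\frac{1}{26732}} = 26732$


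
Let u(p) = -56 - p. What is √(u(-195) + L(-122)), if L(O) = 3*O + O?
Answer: I*√349 ≈ 18.682*I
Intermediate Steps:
L(O) = 4*O
√(u(-195) + L(-122)) = √((-56 - 1*(-195)) + 4*(-122)) = √((-56 + 195) - 488) = √(139 - 488) = √(-349) = I*√349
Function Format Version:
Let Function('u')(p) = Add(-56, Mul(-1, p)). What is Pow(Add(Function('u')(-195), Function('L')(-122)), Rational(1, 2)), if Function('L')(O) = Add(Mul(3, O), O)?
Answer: Mul(I, Pow(349, Rational(1, 2))) ≈ Mul(18.682, I)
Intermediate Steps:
Function('L')(O) = Mul(4, O)
Pow(Add(Function('u')(-195), Function('L')(-122)), Rational(1, 2)) = Pow(Add(Add(-56, Mul(-1, -195)), Mul(4, -122)), Rational(1, 2)) = Pow(Add(Add(-56, 195), -488), Rational(1, 2)) = Pow(Add(139, -488), Rational(1, 2)) = Pow(-349, Rational(1, 2)) = Mul(I, Pow(349, Rational(1, 2)))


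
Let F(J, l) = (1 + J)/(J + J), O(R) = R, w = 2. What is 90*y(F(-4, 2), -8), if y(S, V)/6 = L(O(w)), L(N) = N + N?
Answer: 2160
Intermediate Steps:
L(N) = 2*N
F(J, l) = (1 + J)/(2*J) (F(J, l) = (1 + J)/((2*J)) = (1 + J)*(1/(2*J)) = (1 + J)/(2*J))
y(S, V) = 24 (y(S, V) = 6*(2*2) = 6*4 = 24)
90*y(F(-4, 2), -8) = 90*24 = 2160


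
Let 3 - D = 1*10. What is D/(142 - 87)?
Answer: -7/55 ≈ -0.12727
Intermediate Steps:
D = -7 (D = 3 - 10 = -7)
D/(142 - 87) = -7/(142 - 87) = -7/55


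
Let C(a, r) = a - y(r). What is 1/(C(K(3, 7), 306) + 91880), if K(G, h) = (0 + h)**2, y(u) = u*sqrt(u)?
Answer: 30643/2807429475 + 102*sqrt(34)/935809825 ≈ 1.1551e-5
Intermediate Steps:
y(u) = u**(3/2)
K(G, h) = h**2
C(a, r) = a - r**(3/2)
1/(C(K(3, 7), 306) + 91880) = 1/((7**2 - 306**(3/2)) + 91880) = 1/((49 - 918*sqrt(34)) + 91880) = 1/(91929 - 918*sqrt(34))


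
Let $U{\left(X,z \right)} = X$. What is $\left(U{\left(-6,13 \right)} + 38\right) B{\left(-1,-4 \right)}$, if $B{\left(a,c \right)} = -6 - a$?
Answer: $-160$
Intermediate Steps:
$\left(U{\left(-6,13 \right)} + 38\right) B{\left(-1,-4 \right)} = \left(-6 + 38\right) \left(-6 - -1\right) = 32 \left(-6 + 1\right) = 32 \left(-5\right) = -160$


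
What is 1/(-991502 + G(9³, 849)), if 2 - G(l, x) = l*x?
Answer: -1/1610421 ≈ -6.2096e-7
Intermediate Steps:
G(l, x) = 2 - l*x
1/(-991502 + G(9³, 849)) = 1/(-991502 + (2 - 1*9³*849)) = 1/(-991502 + (2 - 1*729*849)) = 1/(-991502 + (2 - 618921)) = 1/(-991502 - 618919) = 1/(-1610421) = -1/1610421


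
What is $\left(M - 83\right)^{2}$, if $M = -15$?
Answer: $9604$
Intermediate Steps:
$\left(M - 83\right)^{2} = \left(-15 - 83\right)^{2} = \left(-98\right)^{2} = 9604$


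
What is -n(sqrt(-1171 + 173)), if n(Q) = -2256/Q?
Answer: -1128*I*sqrt(998)/499 ≈ -71.412*I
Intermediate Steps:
-n(sqrt(-1171 + 173)) = -(-2256)/(sqrt(-1171 + 173)) = -(-2256)/(sqrt(-998)) = -(-2256)/(I*sqrt(998)) = -(-2256)*(-I*sqrt(998)/998) = -1128*I*sqrt(998)/499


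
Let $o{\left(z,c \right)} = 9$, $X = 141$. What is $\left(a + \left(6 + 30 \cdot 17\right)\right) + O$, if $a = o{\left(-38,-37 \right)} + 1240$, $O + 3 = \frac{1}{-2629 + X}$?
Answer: $\frac{4383855}{2488} \approx 1762.0$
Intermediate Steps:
$O = - \frac{7465}{2488}$ ($O = -3 + \frac{1}{-2629 + 141} = -3 + \frac{1}{-2488} = -3 - \frac{1}{2488} = - \frac{7465}{2488} \approx -3.0004$)
$a = 1249$ ($a = 9 + 1240 = 1249$)
$\left(a + \left(6 + 30 \cdot 17\right)\right) + O = \left(1249 + \left(6 + 30 \cdot 17\right)\right) - \frac{7465}{2488} = \left(1249 + \left(6 + 510\right)\right) - \frac{7465}{2488} = \left(1249 + 516\right) - \frac{7465}{2488} = 1765 - \frac{7465}{2488} = \frac{4383855}{2488}$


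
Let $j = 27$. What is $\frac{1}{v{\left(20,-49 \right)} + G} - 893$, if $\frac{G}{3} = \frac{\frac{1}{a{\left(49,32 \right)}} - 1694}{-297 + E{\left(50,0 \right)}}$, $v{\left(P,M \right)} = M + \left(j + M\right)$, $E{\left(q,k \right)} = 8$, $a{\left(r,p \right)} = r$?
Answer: $- \frac{675493649}{756416} \approx -893.02$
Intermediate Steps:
$v{\left(P,M \right)} = 27 + 2 M$ ($v{\left(P,M \right)} = M + \left(27 + M\right) = 27 + 2 M$)
$G = \frac{249015}{14161}$ ($G = 3 \frac{\frac{1}{49} - 1694}{-297 + 8} = 3 \frac{\frac{1}{49} - 1694}{-289} = 3 \left(\left(- \frac{83005}{49}\right) \left(- \frac{1}{289}\right)\right) = 3 \cdot \frac{83005}{14161} = \frac{249015}{14161} \approx 17.585$)
$\frac{1}{v{\left(20,-49 \right)} + G} - 893 = \frac{1}{\left(27 + 2 \left(-49\right)\right) + \frac{249015}{14161}} - 893 = \frac{1}{\left(27 - 98\right) + \frac{249015}{14161}} - 893 = \frac{1}{-71 + \frac{249015}{14161}} - 893 = \frac{1}{- \frac{756416}{14161}} - 893 = - \frac{14161}{756416} - 893 = - \frac{675493649}{756416}$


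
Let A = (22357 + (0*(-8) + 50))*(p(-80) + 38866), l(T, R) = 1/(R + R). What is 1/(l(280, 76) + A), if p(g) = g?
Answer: 152/132099841105 ≈ 1.1506e-9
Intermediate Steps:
l(T, R) = 1/(2*R)
A = 869077902 (A = (22357 + (0*(-8) + 50))*(-80 + 38866) = (22357 + (0 + 50))*38786 = (22357 + 50)*38786 = 22407*38786 = 869077902)
1/(l(280, 76) + A) = 1/((½)/76 + 869077902) = 1/((½)*(1/76) + 869077902) = 1/(1/152 + 869077902) = 1/(132099841105/152) = 152/132099841105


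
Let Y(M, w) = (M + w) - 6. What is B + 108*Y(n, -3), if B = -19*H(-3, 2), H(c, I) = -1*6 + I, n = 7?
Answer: -140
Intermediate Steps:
Y(M, w) = -6 + M + w
H(c, I) = -6 + I
B = 76 (B = -19*(-6 + 2) = -19*(-4) = 76)
B + 108*Y(n, -3) = 76 + 108*(-6 + 7 - 3) = 76 + 108*(-2) = 76 - 216 = -140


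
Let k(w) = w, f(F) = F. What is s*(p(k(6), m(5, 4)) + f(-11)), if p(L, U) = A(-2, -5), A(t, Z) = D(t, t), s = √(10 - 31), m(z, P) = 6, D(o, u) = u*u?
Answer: -7*I*√21 ≈ -32.078*I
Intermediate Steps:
D(o, u) = u²
s = I*√21 (s = √(-21) = I*√21 ≈ 4.5826*I)
A(t, Z) = t²
p(L, U) = 4 (p(L, U) = (-2)² = 4)
s*(p(k(6), m(5, 4)) + f(-11)) = (I*√21)*(4 - 11) = (I*√21)*(-7) = -7*I*√21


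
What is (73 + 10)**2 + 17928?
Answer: 24817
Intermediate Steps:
(73 + 10)**2 + 17928 = 83**2 + 17928 = 6889 + 17928 = 24817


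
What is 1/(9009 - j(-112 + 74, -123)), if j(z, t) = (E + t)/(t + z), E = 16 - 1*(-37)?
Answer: 23/207197 ≈ 0.00011101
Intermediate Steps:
E = 53 (E = 16 + 37 = 53)
j(z, t) = (53 + t)/(t + z)
1/(9009 - j(-112 + 74, -123)) = 1/(9009 - (53 - 123)/(-123 + (-112 + 74))) = 1/(9009 - (-70)/(-123 - 38)) = 1/(9009 - (-70)/(-161)) = 1/(9009 - (-1)*(-70)/161) = 1/(9009 - 1*10/23) = 1/(9009 - 10/23) = 1/(207197/23) = 23/207197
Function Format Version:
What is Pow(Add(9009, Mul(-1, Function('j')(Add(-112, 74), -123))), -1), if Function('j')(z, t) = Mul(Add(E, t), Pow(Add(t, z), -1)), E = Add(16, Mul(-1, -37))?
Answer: Rational(23, 207197) ≈ 0.00011101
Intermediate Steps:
E = 53 (E = Add(16, 37) = 53)
Function('j')(z, t) = Mul(Pow(Add(t, z), -1), Add(53, t)) (Function('j')(z, t) = Mul(Add(53, t), Pow(Add(t, z), -1)) = Mul(Pow(Add(t, z), -1), Add(53, t)))
Pow(Add(9009, Mul(-1, Function('j')(Add(-112, 74), -123))), -1) = Pow(Add(9009, Mul(-1, Mul(Pow(Add(-123, Add(-112, 74)), -1), Add(53, -123)))), -1) = Pow(Add(9009, Mul(-1, Mul(Pow(Add(-123, -38), -1), -70))), -1) = Pow(Add(9009, Mul(-1, Mul(Pow(-161, -1), -70))), -1) = Pow(Add(9009, Mul(-1, Mul(Rational(-1, 161), -70))), -1) = Pow(Add(9009, Mul(-1, Rational(10, 23))), -1) = Pow(Add(9009, Rational(-10, 23)), -1) = Pow(Rational(207197, 23), -1) = Rational(23, 207197)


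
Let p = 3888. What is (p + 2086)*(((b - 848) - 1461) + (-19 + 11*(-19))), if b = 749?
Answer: -10681512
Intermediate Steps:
(p + 2086)*(((b - 848) - 1461) + (-19 + 11*(-19))) = (3888 + 2086)*(((749 - 848) - 1461) + (-19 + 11*(-19))) = 5974*((-99 - 1461) + (-19 - 209)) = 5974*(-1560 - 228) = 5974*(-1788) = -10681512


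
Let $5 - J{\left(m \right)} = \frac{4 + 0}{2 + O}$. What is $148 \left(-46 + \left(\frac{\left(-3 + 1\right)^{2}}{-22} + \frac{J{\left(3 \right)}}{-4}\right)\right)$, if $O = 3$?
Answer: $- \frac{384467}{55} \approx -6990.3$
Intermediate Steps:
$J{\left(m \right)} = \frac{21}{5}$ ($J{\left(m \right)} = 5 - \frac{4 + 0}{2 + 3} = 5 - \frac{4}{5} = \frac{21}{5}$)
$148 \left(-46 + \left(\frac{\left(-3 + 1\right)^{2}}{-22} + \frac{J{\left(3 \right)}}{-4}\right)\right) = 148 \left(-46 + \left(\frac{\left(-3 + 1\right)^{2}}{-22} + \frac{21}{5 \left(-4\right)}\right)\right) = 148 \left(-46 + \left(\left(-2\right)^{2} \left(- \frac{1}{22}\right) + \frac{21}{5} \left(- \frac{1}{4}\right)\right)\right) = 148 \left(-46 + \left(4 \left(- \frac{1}{22}\right) - \frac{21}{20}\right)\right) = 148 \left(-46 - \frac{271}{220}\right) = 148 \left(- \frac{10391}{220}\right) = - \frac{384467}{55}$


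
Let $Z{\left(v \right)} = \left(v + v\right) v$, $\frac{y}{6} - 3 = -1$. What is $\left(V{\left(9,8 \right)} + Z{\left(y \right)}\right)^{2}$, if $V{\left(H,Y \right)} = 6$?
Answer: $86436$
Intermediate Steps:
$y = 12$ ($y = 18 + 6 \left(-1\right) = 18 - 6 = 12$)
$Z{\left(v \right)} = 2 v^{2}$ ($Z{\left(v \right)} = 2 v v = 2 v^{2}$)
$\left(V{\left(9,8 \right)} + Z{\left(y \right)}\right)^{2} = \left(6 + 2 \cdot 12^{2}\right)^{2} = \left(6 + 2 \cdot 144\right)^{2} = \left(6 + 288\right)^{2} = 294^{2} = 86436$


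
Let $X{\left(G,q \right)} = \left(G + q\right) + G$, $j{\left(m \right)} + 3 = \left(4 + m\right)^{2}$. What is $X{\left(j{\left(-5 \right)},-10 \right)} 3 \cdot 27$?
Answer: $-1134$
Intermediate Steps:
$j{\left(m \right)} = -3 + \left(4 + m\right)^{2}$
$X{\left(G,q \right)} = q + 2 G$
$X{\left(j{\left(-5 \right)},-10 \right)} 3 \cdot 27 = \left(-10 + 2 \left(-3 + \left(4 - 5\right)^{2}\right)\right) 3 \cdot 27 = \left(-10 + 2 \left(-3 + \left(-1\right)^{2}\right)\right) 3 \cdot 27 = \left(-10 + 2 \left(-3 + 1\right)\right) 3 \cdot 27 = \left(-10 + 2 \left(-2\right)\right) 3 \cdot 27 = \left(-10 - 4\right) 3 \cdot 27 = \left(-14\right) 3 \cdot 27 = \left(-42\right) 27 = -1134$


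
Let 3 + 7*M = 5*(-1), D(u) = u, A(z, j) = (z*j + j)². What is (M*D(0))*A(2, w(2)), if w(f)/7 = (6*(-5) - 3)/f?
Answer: 0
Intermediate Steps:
w(f) = -231/f (w(f) = 7*((6*(-5) - 3)/f) = 7*((-30 - 3)/f) = 7*(-33/f) = -231/f)
A(z, j) = (j + j*z)² (A(z, j) = (j*z + j)² = (j + j*z)²)
M = -8/7 (M = -3/7 + (5*(-1))/7 = -3/7 + (⅐)*(-5) = -3/7 - 5/7 = -8/7 ≈ -1.1429)
(M*D(0))*A(2, w(2)) = (-8/7*0)*((-231/2)²*(1 + 2)²) = 0*((-231*½)²*3²) = 0*((-231/2)²*9) = 0*((53361/4)*9) = 0*(480249/4) = 0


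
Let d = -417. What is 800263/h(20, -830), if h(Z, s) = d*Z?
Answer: -800263/8340 ≈ -95.955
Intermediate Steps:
h(Z, s) = -417*Z
800263/h(20, -830) = 800263/((-417*20)) = 800263/(-8340) = 800263*(-1/8340) = -800263/8340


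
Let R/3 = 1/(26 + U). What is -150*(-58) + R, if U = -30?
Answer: 34797/4 ≈ 8699.3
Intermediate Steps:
R = -3/4 (R = 3/(26 - 30) = 3/(-4) = 3*(-1/4) = -3/4 ≈ -0.75000)
-150*(-58) + R = -150*(-58) - 3/4 = 8700 - 3/4 = 34797/4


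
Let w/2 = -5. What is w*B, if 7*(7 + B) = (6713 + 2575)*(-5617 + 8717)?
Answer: -287927510/7 ≈ -4.1132e+7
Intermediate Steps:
B = 28792751/7 (B = -7 + ((6713 + 2575)*(-5617 + 8717))/7 = -7 + (9288*3100)/7 = -7 + (1/7)*28792800 = -7 + 28792800/7 = 28792751/7 ≈ 4.1132e+6)
w = -10 (w = 2*(-5) = -10)
w*B = -10*28792751/7 = -287927510/7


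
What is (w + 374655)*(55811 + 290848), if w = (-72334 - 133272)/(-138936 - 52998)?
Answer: 4154664111030964/31989 ≈ 1.2988e+11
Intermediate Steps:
w = 102803/95967 (w = -205606/(-191934) = -205606*(-1/191934) = 102803/95967 ≈ 1.0712)
(w + 374655)*(55811 + 290848) = (102803/95967 + 374655)*(55811 + 290848) = (35954619188/95967)*346659 = 4154664111030964/31989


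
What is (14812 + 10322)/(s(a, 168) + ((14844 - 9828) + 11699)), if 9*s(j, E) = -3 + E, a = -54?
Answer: 37701/25100 ≈ 1.5020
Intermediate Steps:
s(j, E) = -⅓ + E/9 (s(j, E) = (-3 + E)/9 = -⅓ + E/9)
(14812 + 10322)/(s(a, 168) + ((14844 - 9828) + 11699)) = (14812 + 10322)/((-⅓ + (⅑)*168) + ((14844 - 9828) + 11699)) = 25134/((-⅓ + 56/3) + (5016 + 11699)) = 25134/(55/3 + 16715) = 25134/(50200/3) = 25134*(3/50200) = 37701/25100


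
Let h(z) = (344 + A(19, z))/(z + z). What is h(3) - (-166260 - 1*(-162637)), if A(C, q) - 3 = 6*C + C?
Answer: 3703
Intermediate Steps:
A(C, q) = 3 + 7*C (A(C, q) = 3 + (6*C + C) = 3 + 7*C)
h(z) = 240/z (h(z) = (344 + (3 + 7*19))/(z + z) = (344 + (3 + 133))/((2*z)) = (344 + 136)*(1/(2*z)) = 480*(1/(2*z)) = 240/z)
h(3) - (-166260 - 1*(-162637)) = 240/3 - (-166260 - 1*(-162637)) = 240*(⅓) - (-166260 + 162637) = 80 - 1*(-3623) = 80 + 3623 = 3703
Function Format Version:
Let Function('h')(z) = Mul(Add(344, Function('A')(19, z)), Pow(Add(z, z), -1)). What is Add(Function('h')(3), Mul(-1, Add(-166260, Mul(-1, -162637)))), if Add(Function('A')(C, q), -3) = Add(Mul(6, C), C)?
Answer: 3703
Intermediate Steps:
Function('A')(C, q) = Add(3, Mul(7, C)) (Function('A')(C, q) = Add(3, Add(Mul(6, C), C)) = Add(3, Mul(7, C)))
Function('h')(z) = Mul(240, Pow(z, -1)) (Function('h')(z) = Mul(Add(344, Add(3, Mul(7, 19))), Pow(Add(z, z), -1)) = Mul(Add(344, Add(3, 133)), Pow(Mul(2, z), -1)) = Mul(Add(344, 136), Mul(Rational(1, 2), Pow(z, -1))) = Mul(480, Mul(Rational(1, 2), Pow(z, -1))) = Mul(240, Pow(z, -1)))
Add(Function('h')(3), Mul(-1, Add(-166260, Mul(-1, -162637)))) = Add(Mul(240, Pow(3, -1)), Mul(-1, Add(-166260, Mul(-1, -162637)))) = Add(Mul(240, Rational(1, 3)), Mul(-1, Add(-166260, 162637))) = Add(80, Mul(-1, -3623)) = Add(80, 3623) = 3703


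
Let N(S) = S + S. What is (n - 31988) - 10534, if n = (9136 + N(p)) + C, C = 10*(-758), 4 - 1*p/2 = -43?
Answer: -40778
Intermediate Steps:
p = 94 (p = 8 - 2*(-43) = 8 + 86 = 94)
N(S) = 2*S
C = -7580
n = 1744 (n = (9136 + 2*94) - 7580 = (9136 + 188) - 7580 = 9324 - 7580 = 1744)
(n - 31988) - 10534 = (1744 - 31988) - 10534 = -30244 - 10534 = -40778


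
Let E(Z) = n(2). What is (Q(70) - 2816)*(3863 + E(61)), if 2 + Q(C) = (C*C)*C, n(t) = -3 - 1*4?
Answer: 1311741792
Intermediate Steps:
n(t) = -7 (n(t) = -3 - 4 = -7)
E(Z) = -7
Q(C) = -2 + C³ (Q(C) = -2 + (C*C)*C = -2 + C²*C = -2 + C³)
(Q(70) - 2816)*(3863 + E(61)) = ((-2 + 70³) - 2816)*(3863 - 7) = ((-2 + 343000) - 2816)*3856 = (342998 - 2816)*3856 = 340182*3856 = 1311741792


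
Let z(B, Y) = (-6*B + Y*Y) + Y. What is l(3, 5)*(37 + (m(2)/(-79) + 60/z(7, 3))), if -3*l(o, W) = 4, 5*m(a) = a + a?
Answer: -18428/395 ≈ -46.653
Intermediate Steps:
z(B, Y) = Y + Y² - 6*B (z(B, Y) = (-6*B + Y²) + Y = (Y² - 6*B) + Y = Y + Y² - 6*B)
m(a) = 2*a/5 (m(a) = (a + a)/5 = (2*a)/5 = 2*a/5)
l(o, W) = -4/3 (l(o, W) = -⅓*4 = -4/3)
l(3, 5)*(37 + (m(2)/(-79) + 60/z(7, 3))) = -4*(37 + (((⅖)*2)/(-79) + 60/(3 + 3² - 6*7)))/3 = -4*(37 + ((⅘)*(-1/79) + 60/(3 + 9 - 42)))/3 = -4*(37 + (-4/395 + 60/(-30)))/3 = -4*(37 + (-4/395 + 60*(-1/30)))/3 = -4*(37 + (-4/395 - 2))/3 = -4*(37 - 794/395)/3 = -4/3*13821/395 = -18428/395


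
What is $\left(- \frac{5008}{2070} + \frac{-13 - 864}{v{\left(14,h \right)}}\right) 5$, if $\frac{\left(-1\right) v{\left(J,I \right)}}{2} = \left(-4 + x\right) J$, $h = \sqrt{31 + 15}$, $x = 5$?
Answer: $\frac{837583}{5796} \approx 144.51$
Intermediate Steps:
$h = \sqrt{46} \approx 6.7823$
$v{\left(J,I \right)} = - 2 J$ ($v{\left(J,I \right)} = - 2 \left(-4 + 5\right) J = - 2 \cdot 1 J = - 2 J$)
$\left(- \frac{5008}{2070} + \frac{-13 - 864}{v{\left(14,h \right)}}\right) 5 = \left(- \frac{5008}{2070} + \frac{-13 - 864}{\left(-2\right) 14}\right) 5 = \left(\left(-5008\right) \frac{1}{2070} + \frac{-13 - 864}{-28}\right) 5 = \left(- \frac{2504}{1035} - - \frac{877}{28}\right) 5 = \left(- \frac{2504}{1035} + \frac{877}{28}\right) 5 = \frac{837583}{28980} \cdot 5 = \frac{837583}{5796}$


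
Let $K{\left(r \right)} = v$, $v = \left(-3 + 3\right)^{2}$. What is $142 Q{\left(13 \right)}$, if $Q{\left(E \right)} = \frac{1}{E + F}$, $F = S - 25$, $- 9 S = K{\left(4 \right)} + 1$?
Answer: $- \frac{1278}{109} \approx -11.725$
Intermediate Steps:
$v = 0$ ($v = 0^{2} = 0$)
$K{\left(r \right)} = 0$
$S = - \frac{1}{9}$ ($S = - \frac{0 + 1}{9} = \left(- \frac{1}{9}\right) 1 = - \frac{1}{9} \approx -0.11111$)
$F = - \frac{226}{9}$ ($F = - \frac{1}{9} - 25 = - \frac{226}{9} \approx -25.111$)
$Q{\left(E \right)} = \frac{1}{- \frac{226}{9} + E}$ ($Q{\left(E \right)} = \frac{1}{E - \frac{226}{9}} = \frac{1}{- \frac{226}{9} + E}$)
$142 Q{\left(13 \right)} = 142 \frac{9}{-226 + 9 \cdot 13} = 142 \frac{9}{-226 + 117} = 142 \frac{9}{-109} = 142 \cdot 9 \left(- \frac{1}{109}\right) = 142 \left(- \frac{9}{109}\right) = - \frac{1278}{109}$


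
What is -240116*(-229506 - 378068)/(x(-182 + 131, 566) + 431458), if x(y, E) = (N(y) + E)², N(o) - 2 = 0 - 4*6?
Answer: 72944119292/363697 ≈ 2.0056e+5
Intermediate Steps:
N(o) = -22 (N(o) = 2 + (0 - 4*6) = 2 + (0 - 24) = 2 - 24 = -22)
x(y, E) = (-22 + E)²
-240116*(-229506 - 378068)/(x(-182 + 131, 566) + 431458) = -240116*(-229506 - 378068)/((-22 + 566)² + 431458) = -240116*(-607574/(544² + 431458)) = -240116*(-607574/(295936 + 431458)) = -240116/(727394*(-1/607574)) = -240116/(-363697/303787) = -240116*(-303787/363697) = 72944119292/363697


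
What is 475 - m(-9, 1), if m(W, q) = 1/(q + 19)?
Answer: 9499/20 ≈ 474.95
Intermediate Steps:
m(W, q) = 1/(19 + q)
475 - m(-9, 1) = 475 - 1/(19 + 1) = 475 - 1/20 = 9499/20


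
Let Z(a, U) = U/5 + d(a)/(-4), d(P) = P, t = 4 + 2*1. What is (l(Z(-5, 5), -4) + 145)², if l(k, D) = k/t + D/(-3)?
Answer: 12397441/576 ≈ 21523.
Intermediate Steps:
t = 6 (t = 4 + 2 = 6)
Z(a, U) = -a/4 + U/5 (Z(a, U) = U/5 + a/(-4) = U*(⅕) + a*(-¼) = U/5 - a/4 = -a/4 + U/5)
l(k, D) = -D/3 + k/6 (l(k, D) = k/6 + D/(-3) = k*(⅙) + D*(-⅓) = k/6 - D/3 = -D/3 + k/6)
(l(Z(-5, 5), -4) + 145)² = ((-⅓*(-4) + (-¼*(-5) + (⅕)*5)/6) + 145)² = ((4/3 + (5/4 + 1)/6) + 145)² = ((4/3 + (⅙)*(9/4)) + 145)² = ((4/3 + 3/8) + 145)² = (41/24 + 145)² = (3521/24)² = 12397441/576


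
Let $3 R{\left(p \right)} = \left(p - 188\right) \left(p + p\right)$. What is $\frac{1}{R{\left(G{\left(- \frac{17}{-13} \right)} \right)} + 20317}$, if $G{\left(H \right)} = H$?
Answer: $\frac{169}{3406067} \approx 4.9617 \cdot 10^{-5}$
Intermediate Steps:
$R{\left(p \right)} = \frac{2 p \left(-188 + p\right)}{3}$ ($R{\left(p \right)} = \frac{\left(p - 188\right) \left(p + p\right)}{3} = \frac{\left(-188 + p\right) 2 p}{3} = \frac{2 p \left(-188 + p\right)}{3}$)
$\frac{1}{R{\left(G{\left(- \frac{17}{-13} \right)} \right)} + 20317} = \frac{1}{\frac{2 \left(- \frac{17}{-13}\right) \left(-188 - \frac{17}{-13}\right)}{3} + 20317} = \frac{1}{\frac{2 \left(\left(-17\right) \left(- \frac{1}{13}\right)\right) \left(-188 - - \frac{17}{13}\right)}{3} + 20317} = \frac{1}{\frac{2}{3} \cdot \frac{17}{13} \left(-188 + \frac{17}{13}\right) + 20317} = \frac{1}{\frac{2}{3} \cdot \frac{17}{13} \left(- \frac{2427}{13}\right) + 20317} = \frac{1}{- \frac{27506}{169} + 20317} = \frac{1}{\frac{3406067}{169}} = \frac{169}{3406067}$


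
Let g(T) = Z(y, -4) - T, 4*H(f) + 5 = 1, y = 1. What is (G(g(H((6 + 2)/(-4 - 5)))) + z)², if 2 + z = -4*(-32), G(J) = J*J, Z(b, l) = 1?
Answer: 16900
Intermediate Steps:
H(f) = -1 (H(f) = -5/4 + (¼)*1 = -5/4 + ¼ = -1)
g(T) = 1 - T
G(J) = J²
z = 126 (z = -2 - 4*(-32) = -2 + 128 = 126)
(G(g(H((6 + 2)/(-4 - 5)))) + z)² = ((1 - 1*(-1))² + 126)² = ((1 + 1)² + 126)² = (2² + 126)² = (4 + 126)² = 130² = 16900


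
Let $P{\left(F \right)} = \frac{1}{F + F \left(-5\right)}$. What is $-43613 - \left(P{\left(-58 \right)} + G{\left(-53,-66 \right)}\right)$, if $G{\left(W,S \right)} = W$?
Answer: $- \frac{10105921}{232} \approx -43560.0$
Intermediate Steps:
$P{\left(F \right)} = - \frac{1}{4 F}$ ($P{\left(F \right)} = \frac{1}{F - 5 F} = \frac{1}{\left(-4\right) F} = - \frac{1}{4 F}$)
$-43613 - \left(P{\left(-58 \right)} + G{\left(-53,-66 \right)}\right) = -43613 - \left(- \frac{1}{4 \left(-58\right)} - 53\right) = -43613 - \left(\left(- \frac{1}{4}\right) \left(- \frac{1}{58}\right) - 53\right) = -43613 - \left(\frac{1}{232} - 53\right) = -43613 - - \frac{12295}{232} = -43613 + \frac{12295}{232} = - \frac{10105921}{232}$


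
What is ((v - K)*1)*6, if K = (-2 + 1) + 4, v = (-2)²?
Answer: 6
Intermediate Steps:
v = 4
K = 3 (K = -1 + 4 = 3)
((v - K)*1)*6 = ((4 - 1*3)*1)*6 = ((4 - 3)*1)*6 = (1*1)*6 = 1*6 = 6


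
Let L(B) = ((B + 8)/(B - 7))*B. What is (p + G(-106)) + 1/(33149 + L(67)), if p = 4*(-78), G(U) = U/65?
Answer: -2709931106/8640515 ≈ -313.63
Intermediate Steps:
G(U) = U/65 (G(U) = U*(1/65) = U/65)
p = -312
L(B) = B*(8 + B)/(-7 + B) (L(B) = ((8 + B)/(-7 + B))*B = B*(8 + B)/(-7 + B))
(p + G(-106)) + 1/(33149 + L(67)) = (-312 + (1/65)*(-106)) + 1/(33149 + 67*(8 + 67)/(-7 + 67)) = (-312 - 106/65) + 1/(33149 + 67*75/60) = -20386/65 + 1/(33149 + 67*(1/60)*75) = -20386/65 + 1/(33149 + 335/4) = -20386/65 + 1/(132931/4) = -20386/65 + 4/132931 = -2709931106/8640515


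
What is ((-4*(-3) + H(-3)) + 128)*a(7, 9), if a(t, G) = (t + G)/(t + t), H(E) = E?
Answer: 1096/7 ≈ 156.57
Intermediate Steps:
a(t, G) = (G + t)/(2*t) (a(t, G) = (G + t)/((2*t)) = (G + t)*(1/(2*t)) = (G + t)/(2*t))
((-4*(-3) + H(-3)) + 128)*a(7, 9) = ((-4*(-3) - 3) + 128)*((½)*(9 + 7)/7) = ((12 - 3) + 128)*((½)*(⅐)*16) = (9 + 128)*(8/7) = 137*(8/7) = 1096/7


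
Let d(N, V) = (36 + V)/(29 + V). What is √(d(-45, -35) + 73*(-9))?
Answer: I*√23658/6 ≈ 25.635*I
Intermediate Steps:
d(N, V) = (36 + V)/(29 + V)
√(d(-45, -35) + 73*(-9)) = √((36 - 35)/(29 - 35) + 73*(-9)) = √(1/(-6) - 657) = √(-⅙*1 - 657) = √(-⅙ - 657) = √(-3943/6) = I*√23658/6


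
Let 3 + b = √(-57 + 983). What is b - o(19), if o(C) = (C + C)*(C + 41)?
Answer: -2283 + √926 ≈ -2252.6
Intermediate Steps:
o(C) = 2*C*(41 + C) (o(C) = (2*C)*(41 + C) = 2*C*(41 + C))
b = -3 + √926 (b = -3 + √(-57 + 983) = -3 + √926 ≈ 27.430)
b - o(19) = (-3 + √926) - 2*19*(41 + 19) = (-3 + √926) - 2*19*60 = (-3 + √926) - 1*2280 = (-3 + √926) - 2280 = -2283 + √926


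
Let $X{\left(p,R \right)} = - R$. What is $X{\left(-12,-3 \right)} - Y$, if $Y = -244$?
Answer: $247$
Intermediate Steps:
$X{\left(-12,-3 \right)} - Y = \left(-1\right) \left(-3\right) - -244 = 3 + 244 = 247$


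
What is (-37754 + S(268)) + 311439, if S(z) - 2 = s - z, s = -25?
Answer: 273394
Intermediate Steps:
S(z) = -23 - z (S(z) = 2 + (-25 - z) = -23 - z)
(-37754 + S(268)) + 311439 = (-37754 + (-23 - 1*268)) + 311439 = (-37754 + (-23 - 268)) + 311439 = (-37754 - 291) + 311439 = -38045 + 311439 = 273394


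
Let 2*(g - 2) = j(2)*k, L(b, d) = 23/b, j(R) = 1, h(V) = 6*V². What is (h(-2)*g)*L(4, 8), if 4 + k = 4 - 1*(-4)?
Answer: 552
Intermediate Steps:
k = 4 (k = -4 + (4 - 1*(-4)) = -4 + (4 + 4) = -4 + 8 = 4)
g = 4 (g = 2 + (1*4)/2 = 2 + (½)*4 = 2 + 2 = 4)
(h(-2)*g)*L(4, 8) = ((6*(-2)²)*4)*(23/4) = ((6*4)*4)*(23*(¼)) = (24*4)*(23/4) = 96*(23/4) = 552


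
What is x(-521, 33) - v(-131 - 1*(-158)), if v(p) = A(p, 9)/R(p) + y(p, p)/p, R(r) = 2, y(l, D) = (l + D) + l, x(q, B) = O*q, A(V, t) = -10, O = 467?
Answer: -243305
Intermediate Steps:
x(q, B) = 467*q
y(l, D) = D + 2*l (y(l, D) = (D + l) + l = D + 2*l)
v(p) = -2 (v(p) = -10/2 + (p + 2*p)/p = -10*½ + (3*p)/p = -5 + 3 = -2)
x(-521, 33) - v(-131 - 1*(-158)) = 467*(-521) - 1*(-2) = -243307 + 2 = -243305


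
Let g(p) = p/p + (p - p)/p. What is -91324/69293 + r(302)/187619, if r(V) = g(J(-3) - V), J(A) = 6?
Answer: -17134048263/13000683367 ≈ -1.3179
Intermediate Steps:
g(p) = 1 (g(p) = 1 + 0/p = 1 + 0 = 1)
r(V) = 1
-91324/69293 + r(302)/187619 = -91324/69293 + 1/187619 = -17134048263/13000683367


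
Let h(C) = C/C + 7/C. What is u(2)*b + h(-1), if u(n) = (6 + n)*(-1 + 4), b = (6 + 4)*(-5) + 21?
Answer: -702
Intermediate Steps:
h(C) = 1 + 7/C
b = -29 (b = 10*(-5) + 21 = -50 + 21 = -29)
u(n) = 18 + 3*n (u(n) = (6 + n)*3 = 18 + 3*n)
u(2)*b + h(-1) = (18 + 3*2)*(-29) + (7 - 1)/(-1) = (18 + 6)*(-29) - 1*6 = 24*(-29) - 6 = -696 - 6 = -702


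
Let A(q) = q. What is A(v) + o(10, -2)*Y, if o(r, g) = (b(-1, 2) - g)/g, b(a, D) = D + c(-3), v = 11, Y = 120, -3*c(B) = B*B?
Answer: -49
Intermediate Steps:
c(B) = -B²/3 (c(B) = -B*B/3 = -B²/3)
b(a, D) = -3 + D (b(a, D) = D - ⅓*(-3)² = D - ⅓*9 = D - 3 = -3 + D)
o(r, g) = (-1 - g)/g (o(r, g) = ((-3 + 2) - g)/g = (-1 - g)/g)
A(v) + o(10, -2)*Y = 11 + ((-1 - 1*(-2))/(-2))*120 = 11 - (-1 + 2)/2*120 = 11 - ½*1*120 = 11 - ½*120 = 11 - 60 = -49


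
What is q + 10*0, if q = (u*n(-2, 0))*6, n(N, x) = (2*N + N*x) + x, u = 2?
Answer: -48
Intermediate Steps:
n(N, x) = x + 2*N + N*x
q = -48 (q = (2*(0 + 2*(-2) - 2*0))*6 = (2*(0 - 4 + 0))*6 = (2*(-4))*6 = -8*6 = -48)
q + 10*0 = -48 + 10*0 = -48 + 0 = -48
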